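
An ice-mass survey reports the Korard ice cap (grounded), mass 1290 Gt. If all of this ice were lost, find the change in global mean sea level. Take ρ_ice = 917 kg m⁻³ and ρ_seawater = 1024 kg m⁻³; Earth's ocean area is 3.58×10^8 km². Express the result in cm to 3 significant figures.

≈ 0.352 cm

Korard: 1290 Gt = 1.290×10^15 kg; dividing by ρ_w = 1024 kg m⁻³ gives 1.260×10^12 m³ of water.
Spread over 3.58×10^14 m² of ocean, Δh = 1.260×10^12 / 3.58×10^14 = 3.52×10^-3 m = 0.352 cm.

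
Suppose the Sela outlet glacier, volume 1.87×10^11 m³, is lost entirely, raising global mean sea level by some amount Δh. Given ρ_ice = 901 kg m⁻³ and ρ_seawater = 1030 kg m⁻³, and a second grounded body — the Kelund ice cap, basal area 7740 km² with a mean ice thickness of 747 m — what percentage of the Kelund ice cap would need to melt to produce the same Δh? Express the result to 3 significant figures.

Equal sea-level rise means equal mass of meltwater, i.e. equal mass of ice lost.
Ice mass of Sela: 1.685×10^14 kg; ice mass of Kelund: 5.209×10^15 kg.
Fraction required = 1.685×10^14 / 5.209×10^15 = 0.0323 → 3.23 %.

≈ 3.23 %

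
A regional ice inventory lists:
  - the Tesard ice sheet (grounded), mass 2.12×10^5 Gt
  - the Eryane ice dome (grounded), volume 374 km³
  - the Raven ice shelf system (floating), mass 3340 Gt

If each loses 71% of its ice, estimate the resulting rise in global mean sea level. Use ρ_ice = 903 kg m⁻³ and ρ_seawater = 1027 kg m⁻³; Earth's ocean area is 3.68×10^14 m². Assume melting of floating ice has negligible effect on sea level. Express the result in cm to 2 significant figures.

Tesard: 0.71 × 2.12×10^5 Gt = 1.505×10^17 kg; dividing by ρ_w = 1027 kg m⁻³ gives 1.466×10^14 m³ of water.
Eryane: 0.71 × 374 km³ × (903/1027) = 233.5 km³ of water.
The Raven ice shelf system is floating and already displaces its own weight of water, so its melt adds essentially nothing to sea level.
Total added water ≈ 1.468×10^14 m³ over 3.68×10^14 m² → Δh = 0.399 m = 40 cm.

≈ 40 cm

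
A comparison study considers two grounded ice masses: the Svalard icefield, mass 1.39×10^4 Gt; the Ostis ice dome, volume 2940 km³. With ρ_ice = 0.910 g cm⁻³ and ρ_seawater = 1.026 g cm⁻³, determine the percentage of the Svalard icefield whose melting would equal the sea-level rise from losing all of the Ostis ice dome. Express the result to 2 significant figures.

Equal sea-level rise means equal mass of meltwater, i.e. equal mass of ice lost.
Ice mass of Ostis: 2.675×10^15 kg; ice mass of Svalard: 1.390×10^16 kg.
Fraction required = 2.675×10^15 / 1.390×10^16 = 0.192 → 19 %.

≈ 19 %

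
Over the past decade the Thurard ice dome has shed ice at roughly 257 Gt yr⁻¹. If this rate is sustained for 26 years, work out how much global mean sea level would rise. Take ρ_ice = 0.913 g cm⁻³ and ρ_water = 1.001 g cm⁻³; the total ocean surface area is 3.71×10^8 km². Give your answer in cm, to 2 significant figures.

Total mass lost = 257 Gt/yr × 26 yr = 6682 Gt = 6.682×10^15 kg.
ρ_w = 1.001 g cm⁻³ = 1001 kg m⁻³, so water volume = 6.682×10^15 / 1001 = 6.675×10^12 m³.
Δh = 6.675×10^12 / 3.71×10^14 = 0.0180 m = 1.8 cm.

≈ 1.8 cm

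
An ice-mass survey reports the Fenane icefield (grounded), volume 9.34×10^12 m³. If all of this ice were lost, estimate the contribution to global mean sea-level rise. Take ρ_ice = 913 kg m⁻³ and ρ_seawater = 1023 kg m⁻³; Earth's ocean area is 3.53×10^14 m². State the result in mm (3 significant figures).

≈ 23.6 mm

Fenane: 9.34×10^12 m³ × (913/1023) = 8.336×10^12 m³ of water.
Spread over 3.53×10^14 m² of ocean, Δh = 8.336×10^12 / 3.53×10^14 = 0.0236 m = 23.6 mm.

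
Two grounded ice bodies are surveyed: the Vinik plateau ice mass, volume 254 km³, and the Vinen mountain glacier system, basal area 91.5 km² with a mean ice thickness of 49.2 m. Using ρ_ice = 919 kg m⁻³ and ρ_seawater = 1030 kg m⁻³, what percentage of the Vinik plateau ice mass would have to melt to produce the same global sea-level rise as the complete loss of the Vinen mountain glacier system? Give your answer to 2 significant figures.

Equal sea-level rise means equal mass of meltwater, i.e. equal mass of ice lost.
Ice mass of Vinen: 4.137×10^12 kg; ice mass of Vinik: 2.334×10^14 kg.
Fraction required = 4.137×10^12 / 2.334×10^14 = 0.0177 → 1.8 %.

≈ 1.8 %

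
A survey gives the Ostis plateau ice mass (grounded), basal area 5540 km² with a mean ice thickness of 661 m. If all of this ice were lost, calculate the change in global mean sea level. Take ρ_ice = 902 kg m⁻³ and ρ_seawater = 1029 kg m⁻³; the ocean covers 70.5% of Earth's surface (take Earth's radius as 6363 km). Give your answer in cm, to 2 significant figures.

≈ 0.89 cm

Ostis: ice volume = 5540 km² × 661 m = 3662 km³; 3662 × (902/1029) = 3210 km³ of water.
Spread over 3.59×10^14 m² of ocean, Δh = 3.210×10^12 / 3.59×10^14 = 8.95×10^-3 m = 0.89 cm.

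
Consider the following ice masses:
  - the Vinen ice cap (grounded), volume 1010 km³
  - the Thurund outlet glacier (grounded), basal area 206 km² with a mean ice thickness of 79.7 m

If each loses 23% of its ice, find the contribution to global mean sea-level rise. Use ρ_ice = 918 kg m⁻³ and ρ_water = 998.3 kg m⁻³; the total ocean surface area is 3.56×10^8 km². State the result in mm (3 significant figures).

≈ 0.610 mm

Vinen: 0.23 × 1010 km³ × (918/998.3) = 213.6 km³ of water.
Thurund: ice volume = 206 km² × 79.7 m = 16.42 km³; 0.23 × 16.42 × (918/998.3) = 3.472 km³ of water.
Total added water ≈ 2.171×10^11 m³ over 3.56×10^14 m² → Δh = 6.10×10^-4 m = 0.610 mm.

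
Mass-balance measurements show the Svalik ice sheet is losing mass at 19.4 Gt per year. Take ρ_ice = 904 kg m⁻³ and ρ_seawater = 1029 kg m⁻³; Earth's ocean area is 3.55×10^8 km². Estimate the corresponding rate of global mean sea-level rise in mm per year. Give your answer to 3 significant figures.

ρ_w = 1029 kg m⁻³. Annual water volume added = 19.4 Gt / ρ_w = 1.940×10^13 kg / 1029 kg m⁻³ = 1.885×10^10 m³.
Δh per year = 1.885×10^10 / 3.55×10^14 = 5.31×10^-5 m = 0.0531 mm.

≈ 0.0531 mm/yr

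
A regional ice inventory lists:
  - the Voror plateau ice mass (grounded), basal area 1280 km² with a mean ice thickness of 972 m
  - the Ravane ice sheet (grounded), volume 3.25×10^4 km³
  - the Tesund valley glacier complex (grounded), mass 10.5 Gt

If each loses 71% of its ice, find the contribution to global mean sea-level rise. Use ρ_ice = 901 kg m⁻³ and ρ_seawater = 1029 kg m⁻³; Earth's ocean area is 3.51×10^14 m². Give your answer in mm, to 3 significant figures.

Voror: ice volume = 1280 km² × 972 m = 1244 km³; 0.71 × 1244 × (901/1029) = 773.5 km³ of water.
Ravane: 0.71 × 3.25×10^4 km³ × (901/1029) = 2.020×10^4 km³ of water.
Tesund: 0.71 × 10.5 Gt = 7.455×10^12 kg; dividing by ρ_w = 1029 kg m⁻³ gives 7.245×10^9 m³ of water.
Total added water ≈ 2.099×10^13 m³ over 3.51×10^14 m² → Δh = 0.0598 m = 59.8 mm.

≈ 59.8 mm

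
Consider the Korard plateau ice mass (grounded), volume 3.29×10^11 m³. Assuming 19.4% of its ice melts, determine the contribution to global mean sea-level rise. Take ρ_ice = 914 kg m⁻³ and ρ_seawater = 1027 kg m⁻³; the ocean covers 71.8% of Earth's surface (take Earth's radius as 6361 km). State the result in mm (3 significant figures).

≈ 0.156 mm

Korard: 0.194 × 3.29×10^11 m³ × (914/1027) = 5.680×10^10 m³ of water.
Spread over 3.65×10^14 m² of ocean, Δh = 5.680×10^10 / 3.65×10^14 = 1.56×10^-4 m = 0.156 mm.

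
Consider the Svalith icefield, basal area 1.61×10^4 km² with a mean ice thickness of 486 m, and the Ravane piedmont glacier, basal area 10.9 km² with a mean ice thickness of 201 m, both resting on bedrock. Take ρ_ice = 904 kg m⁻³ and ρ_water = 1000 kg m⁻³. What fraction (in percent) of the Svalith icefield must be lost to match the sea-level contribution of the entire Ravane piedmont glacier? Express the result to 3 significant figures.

Equal sea-level rise means equal mass of meltwater, i.e. equal mass of ice lost.
Ice mass of Ravane: 1.981×10^12 kg; ice mass of Svalith: 7.073×10^15 kg.
Fraction required = 1.981×10^12 / 7.073×10^15 = 2.80×10^-4 → 0.0280 %.

≈ 0.0280 %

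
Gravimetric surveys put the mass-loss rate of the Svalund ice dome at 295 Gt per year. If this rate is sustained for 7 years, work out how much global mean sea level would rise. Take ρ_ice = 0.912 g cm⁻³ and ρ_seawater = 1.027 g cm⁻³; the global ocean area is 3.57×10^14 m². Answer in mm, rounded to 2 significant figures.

≈ 5.6 mm

Total mass lost = 295 Gt/yr × 7 yr = 2065 Gt = 2.065×10^15 kg.
ρ_w = 1.027 g cm⁻³ = 1027 kg m⁻³, so water volume = 2.065×10^15 / 1027 = 2.011×10^12 m³.
Δh = 2.011×10^12 / 3.57×10^14 = 5.63×10^-3 m = 5.6 mm.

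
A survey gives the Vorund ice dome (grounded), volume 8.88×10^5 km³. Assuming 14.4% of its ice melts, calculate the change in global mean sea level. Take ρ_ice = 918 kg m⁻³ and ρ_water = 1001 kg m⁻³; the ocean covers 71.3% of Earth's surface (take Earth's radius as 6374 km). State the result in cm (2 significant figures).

≈ 32 cm

Vorund: 0.144 × 8.88×10^5 km³ × (918/1001) = 1.173×10^5 km³ of water.
Spread over 3.64×10^14 m² of ocean, Δh = 1.173×10^14 / 3.64×10^14 = 0.322 m = 32 cm.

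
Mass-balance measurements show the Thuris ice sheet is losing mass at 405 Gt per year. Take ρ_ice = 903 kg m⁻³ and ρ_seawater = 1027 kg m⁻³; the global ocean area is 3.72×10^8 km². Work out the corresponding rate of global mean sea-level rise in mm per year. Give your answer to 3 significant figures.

ρ_w = 1027 kg m⁻³. Annual water volume added = 405 Gt / ρ_w = 4.050×10^14 kg / 1027 kg m⁻³ = 3.944×10^11 m³.
Δh per year = 3.944×10^11 / 3.72×10^14 = 1.06×10^-3 m = 1.06 mm.

≈ 1.06 mm/yr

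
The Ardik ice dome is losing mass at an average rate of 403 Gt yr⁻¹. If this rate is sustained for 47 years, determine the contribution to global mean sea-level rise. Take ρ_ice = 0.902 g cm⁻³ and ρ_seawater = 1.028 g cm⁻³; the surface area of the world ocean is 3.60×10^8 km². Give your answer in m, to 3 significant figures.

Total mass lost = 403 Gt/yr × 47 yr = 1.894×10^4 Gt = 1.894×10^16 kg.
ρ_w = 1.028 g cm⁻³ = 1028 kg m⁻³, so water volume = 1.894×10^16 / 1028 = 1.843×10^13 m³.
Δh = 1.843×10^13 / 3.60×10^14 = 0.0512 m.

≈ 0.0512 m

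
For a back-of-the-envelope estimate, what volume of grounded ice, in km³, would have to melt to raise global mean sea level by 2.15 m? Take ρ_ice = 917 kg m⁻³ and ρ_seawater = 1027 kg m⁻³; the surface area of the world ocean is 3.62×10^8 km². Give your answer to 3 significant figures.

Required water volume = Δh × A = 2.15 m × 3.62×10^14 m² = 7.783×10^14 m³ = 7.783×10^5 km³.
Ice volume = water volume × ρ_w/ρ_ice = 7.783×10^5 × 1027/917 = 8.72×10^5 km³.

≈ 8.72×10^5 km³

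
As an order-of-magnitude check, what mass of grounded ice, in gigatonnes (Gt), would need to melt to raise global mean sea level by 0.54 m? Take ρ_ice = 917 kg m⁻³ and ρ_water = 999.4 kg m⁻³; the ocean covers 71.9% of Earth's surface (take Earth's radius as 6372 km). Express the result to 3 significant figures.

Required water volume = Δh × A = 0.54 m × 3.67×10^14 m² = 1.981×10^14 m³.
ρ_w = 999.4 kg m⁻³, so the mass of water = 1.981×10^14 m³ × 999.4 kg m⁻³ = 1.980×10^17 kg = 1.98×10^5 Gt (and the same mass of ice, by conservation).

≈ 1.98×10^5 Gt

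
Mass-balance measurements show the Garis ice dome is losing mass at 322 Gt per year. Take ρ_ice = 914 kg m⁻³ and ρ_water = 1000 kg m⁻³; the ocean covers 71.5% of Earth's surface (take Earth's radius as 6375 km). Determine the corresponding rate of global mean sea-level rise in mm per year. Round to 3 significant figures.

≈ 0.882 mm/yr

ρ_w = 1000 kg m⁻³. Annual water volume added = 322 Gt / ρ_w = 3.220×10^14 kg / 1000 kg m⁻³ = 3.220×10^11 m³.
Δh per year = 3.220×10^11 / 3.65×10^14 = 8.82×10^-4 m = 0.882 mm.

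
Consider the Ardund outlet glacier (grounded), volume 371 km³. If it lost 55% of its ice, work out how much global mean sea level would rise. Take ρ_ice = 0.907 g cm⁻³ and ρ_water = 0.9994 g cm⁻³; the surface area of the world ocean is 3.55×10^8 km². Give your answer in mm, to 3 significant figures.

Ardund: 0.55 × 371 km³ × (907/999.4) = 185.2 km³ of water.
Spread over 3.55×10^14 m² of ocean, Δh = 1.852×10^11 / 3.55×10^14 = 5.22×10^-4 m = 0.522 mm.

≈ 0.522 mm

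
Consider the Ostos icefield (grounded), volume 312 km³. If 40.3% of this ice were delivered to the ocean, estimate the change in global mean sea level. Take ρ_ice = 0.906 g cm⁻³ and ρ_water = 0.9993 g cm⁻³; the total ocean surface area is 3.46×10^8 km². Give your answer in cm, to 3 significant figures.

Ostos: 0.403 × 312 km³ × (906/999.3) = 114.0 km³ of water.
Spread over 3.46×10^14 m² of ocean, Δh = 1.140×10^11 / 3.46×10^14 = 3.29×10^-4 m = 0.0329 cm.

≈ 0.0329 cm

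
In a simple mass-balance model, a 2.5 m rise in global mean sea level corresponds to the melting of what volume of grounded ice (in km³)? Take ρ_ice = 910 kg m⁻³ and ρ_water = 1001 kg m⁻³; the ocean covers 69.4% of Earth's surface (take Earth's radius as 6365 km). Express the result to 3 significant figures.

≈ 9.72×10^5 km³

Required water volume = Δh × A = 2.5 m × 3.53×10^14 m² = 8.833×10^14 m³ = 8.833×10^5 km³.
Ice volume = water volume × ρ_w/ρ_ice = 8.833×10^5 × 1001/910 = 9.72×10^5 km³.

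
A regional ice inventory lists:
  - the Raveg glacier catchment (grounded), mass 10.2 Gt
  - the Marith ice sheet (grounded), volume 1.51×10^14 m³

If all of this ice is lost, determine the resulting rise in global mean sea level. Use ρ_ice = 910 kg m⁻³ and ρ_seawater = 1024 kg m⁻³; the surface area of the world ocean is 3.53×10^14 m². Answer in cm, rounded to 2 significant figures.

Raveg: 10.2 Gt = 1.020×10^13 kg; dividing by ρ_w = 1024 kg m⁻³ gives 9.961×10^9 m³ of water.
Marith: 1.51×10^14 m³ × (910/1024) = 1.342×10^14 m³ of water.
Total added water ≈ 1.342×10^14 m³ over 3.53×10^14 m² → Δh = 0.380 m = 38 cm.

≈ 38 cm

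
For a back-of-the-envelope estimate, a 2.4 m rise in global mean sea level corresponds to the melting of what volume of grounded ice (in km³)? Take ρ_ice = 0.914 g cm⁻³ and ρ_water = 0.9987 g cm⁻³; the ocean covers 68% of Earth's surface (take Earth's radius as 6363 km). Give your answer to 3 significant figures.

≈ 9.07×10^5 km³

Required water volume = Δh × A = 2.4 m × 3.46×10^14 m² = 8.303×10^14 m³ = 8.303×10^5 km³.
Ice volume = water volume × ρ_w/ρ_ice = 8.303×10^5 × 998.7/914 = 9.07×10^5 km³.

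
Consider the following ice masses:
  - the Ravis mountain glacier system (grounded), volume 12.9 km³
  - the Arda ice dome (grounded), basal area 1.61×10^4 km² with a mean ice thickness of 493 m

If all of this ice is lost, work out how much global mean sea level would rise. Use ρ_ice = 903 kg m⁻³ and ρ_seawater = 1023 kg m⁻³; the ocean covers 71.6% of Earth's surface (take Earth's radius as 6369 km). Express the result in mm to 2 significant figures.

Ravis: 12.9 km³ × (903/1023) = 11.39 km³ of water.
Arda: ice volume = 1.61×10^4 km² × 493 m = 7937 km³; 7937 × (903/1023) = 7006 km³ of water.
Total added water ≈ 7.018×10^12 m³ over 3.65×10^14 m² → Δh = 0.0192 m = 19 mm.

≈ 19 mm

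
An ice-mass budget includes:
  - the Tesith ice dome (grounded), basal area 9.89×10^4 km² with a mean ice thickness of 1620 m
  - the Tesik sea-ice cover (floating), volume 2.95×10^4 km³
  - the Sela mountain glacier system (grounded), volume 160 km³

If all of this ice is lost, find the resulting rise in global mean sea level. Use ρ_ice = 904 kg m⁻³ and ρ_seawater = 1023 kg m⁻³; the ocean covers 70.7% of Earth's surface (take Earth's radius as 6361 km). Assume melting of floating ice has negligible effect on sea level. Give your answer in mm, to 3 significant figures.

≈ 394 mm

Tesith: ice volume = 9.89×10^4 km² × 1620 m = 1.602×10^5 km³; 1.602×10^5 × (904/1023) = 1.416×10^5 km³ of water.
The Tesik sea-ice cover is floating and already displaces its own weight of water, so its melt adds essentially nothing to sea level.
Sela: 160 km³ × (904/1023) = 141.4 km³ of water.
Total added water ≈ 1.417×10^14 m³ over 3.59×10^14 m² → Δh = 0.394 m = 394 mm.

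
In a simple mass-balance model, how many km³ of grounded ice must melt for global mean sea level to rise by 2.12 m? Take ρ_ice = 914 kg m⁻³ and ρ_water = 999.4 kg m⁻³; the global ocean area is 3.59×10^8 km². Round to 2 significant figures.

Required water volume = Δh × A = 2.12 m × 3.59×10^14 m² = 7.611×10^14 m³ = 7.611×10^5 km³.
Ice volume = water volume × ρ_w/ρ_ice = 7.611×10^5 × 999.4/914 = 8.3×10^5 km³.

≈ 8.3×10^5 km³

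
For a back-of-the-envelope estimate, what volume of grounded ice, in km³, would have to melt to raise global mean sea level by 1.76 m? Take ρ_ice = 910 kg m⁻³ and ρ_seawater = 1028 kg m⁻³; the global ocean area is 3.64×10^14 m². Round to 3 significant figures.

≈ 7.24×10^5 km³

Required water volume = Δh × A = 1.76 m × 3.64×10^14 m² = 6.406×10^14 m³ = 6.406×10^5 km³.
Ice volume = water volume × ρ_w/ρ_ice = 6.406×10^5 × 1028/910 = 7.24×10^5 km³.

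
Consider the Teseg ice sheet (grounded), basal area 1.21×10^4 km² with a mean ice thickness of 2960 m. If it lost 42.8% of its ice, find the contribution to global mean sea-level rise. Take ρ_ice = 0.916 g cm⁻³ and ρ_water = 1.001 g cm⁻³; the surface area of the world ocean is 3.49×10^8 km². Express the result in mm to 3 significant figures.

Teseg: ice volume = 1.21×10^4 km² × 2960 m = 3.582×10^4 km³; 0.428 × 3.582×10^4 × (916/1001) = 1.403×10^4 km³ of water.
Spread over 3.49×10^14 m² of ocean, Δh = 1.403×10^13 / 3.49×10^14 = 0.0402 m = 40.2 mm.

≈ 40.2 mm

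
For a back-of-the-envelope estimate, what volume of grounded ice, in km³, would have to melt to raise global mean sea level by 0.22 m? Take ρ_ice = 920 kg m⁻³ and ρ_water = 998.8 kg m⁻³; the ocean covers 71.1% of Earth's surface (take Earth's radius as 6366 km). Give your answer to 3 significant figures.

≈ 8.65×10^4 km³

Required water volume = Δh × A = 0.22 m × 3.62×10^14 m² = 7.966×10^13 m³ = 7.966×10^4 km³.
Ice volume = water volume × ρ_w/ρ_ice = 7.966×10^4 × 998.8/920 = 8.65×10^4 km³.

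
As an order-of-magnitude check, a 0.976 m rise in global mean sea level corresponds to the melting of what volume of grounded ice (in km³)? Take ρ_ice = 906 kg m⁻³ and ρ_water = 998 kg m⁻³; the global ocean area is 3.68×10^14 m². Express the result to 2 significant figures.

≈ 4.0×10^5 km³

Required water volume = Δh × A = 0.976 m × 3.68×10^14 m² = 3.592×10^14 m³ = 3.592×10^5 km³.
Ice volume = water volume × ρ_w/ρ_ice = 3.592×10^5 × 998/906 = 4.0×10^5 km³.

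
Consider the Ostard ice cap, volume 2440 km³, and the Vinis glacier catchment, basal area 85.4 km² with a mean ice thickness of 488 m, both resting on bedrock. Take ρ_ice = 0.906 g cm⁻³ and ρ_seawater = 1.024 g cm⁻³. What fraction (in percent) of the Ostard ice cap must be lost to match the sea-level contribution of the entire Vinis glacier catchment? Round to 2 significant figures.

≈ 1.7 %

Equal sea-level rise means equal mass of meltwater, i.e. equal mass of ice lost.
Ice mass of Vinis: 3.776×10^13 kg; ice mass of Ostard: 2.211×10^15 kg.
Fraction required = 3.776×10^13 / 2.211×10^15 = 0.0171 → 1.7 %.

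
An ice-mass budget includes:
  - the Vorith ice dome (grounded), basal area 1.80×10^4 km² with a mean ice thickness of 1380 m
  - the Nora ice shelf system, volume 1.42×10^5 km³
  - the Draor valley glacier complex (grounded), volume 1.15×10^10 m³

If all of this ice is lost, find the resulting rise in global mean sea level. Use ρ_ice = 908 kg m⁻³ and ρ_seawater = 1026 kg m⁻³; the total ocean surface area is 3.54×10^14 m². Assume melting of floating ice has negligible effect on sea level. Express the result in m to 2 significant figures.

≈ 0.062 m

Vorith: ice volume = 1.80×10^4 km² × 1380 m = 2.484×10^4 km³; 2.484×10^4 × (908/1026) = 2.198×10^4 km³ of water.
The Nora ice shelf system is floating and already displaces its own weight of water, so its melt adds essentially nothing to sea level.
Draor: 1.15×10^10 m³ × (908/1026) = 1.018×10^10 m³ of water.
Total added water ≈ 2.199×10^13 m³ over 3.54×10^14 m² → Δh = 0.0621 m.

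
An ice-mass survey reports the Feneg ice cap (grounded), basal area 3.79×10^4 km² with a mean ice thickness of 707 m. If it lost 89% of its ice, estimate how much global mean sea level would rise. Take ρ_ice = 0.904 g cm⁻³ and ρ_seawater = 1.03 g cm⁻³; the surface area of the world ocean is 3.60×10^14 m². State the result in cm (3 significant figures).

≈ 5.81 cm

Feneg: ice volume = 3.79×10^4 km² × 707 m = 2.680×10^4 km³; 0.89 × 2.680×10^4 × (904/1030) = 2.093×10^4 km³ of water.
Spread over 3.60×10^14 m² of ocean, Δh = 2.093×10^13 / 3.60×10^14 = 0.0581 m = 5.81 cm.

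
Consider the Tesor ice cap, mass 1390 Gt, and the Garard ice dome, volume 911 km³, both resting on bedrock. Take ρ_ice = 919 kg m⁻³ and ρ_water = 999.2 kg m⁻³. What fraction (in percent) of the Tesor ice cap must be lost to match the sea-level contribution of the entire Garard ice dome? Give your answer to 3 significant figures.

Equal sea-level rise means equal mass of meltwater, i.e. equal mass of ice lost.
Ice mass of Garard: 8.372×10^14 kg; ice mass of Tesor: 1.390×10^15 kg.
Fraction required = 8.372×10^14 / 1.390×10^15 = 0.602 → 60.2 %.

≈ 60.2 %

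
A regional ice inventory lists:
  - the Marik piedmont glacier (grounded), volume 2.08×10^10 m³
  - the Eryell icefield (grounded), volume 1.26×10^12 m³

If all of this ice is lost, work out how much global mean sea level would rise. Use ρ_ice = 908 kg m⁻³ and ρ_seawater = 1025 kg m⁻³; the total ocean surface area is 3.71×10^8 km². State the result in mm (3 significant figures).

Marik: 2.08×10^10 m³ × (908/1025) = 1.843×10^10 m³ of water.
Eryell: 1.26×10^12 m³ × (908/1025) = 1.116×10^12 m³ of water.
Total added water ≈ 1.135×10^12 m³ over 3.71×10^14 m² → Δh = 3.06×10^-3 m = 3.06 mm.

≈ 3.06 mm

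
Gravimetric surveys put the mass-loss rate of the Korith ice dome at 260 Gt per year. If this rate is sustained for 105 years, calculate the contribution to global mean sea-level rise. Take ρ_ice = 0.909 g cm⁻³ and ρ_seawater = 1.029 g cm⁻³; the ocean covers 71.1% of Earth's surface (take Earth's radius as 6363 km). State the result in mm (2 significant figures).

Total mass lost = 260 Gt/yr × 105 yr = 2.730×10^4 Gt = 2.730×10^16 kg.
ρ_w = 1.029 g cm⁻³ = 1029 kg m⁻³, so water volume = 2.730×10^16 / 1029 = 2.653×10^13 m³.
Δh = 2.653×10^13 / 3.62×10^14 = 0.0733 m = 73 mm.

≈ 73 mm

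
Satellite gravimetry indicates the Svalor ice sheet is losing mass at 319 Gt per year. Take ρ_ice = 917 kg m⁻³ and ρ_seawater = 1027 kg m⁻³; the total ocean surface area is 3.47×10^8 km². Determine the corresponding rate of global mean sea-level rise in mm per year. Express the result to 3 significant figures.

≈ 0.895 mm/yr

ρ_w = 1027 kg m⁻³. Annual water volume added = 319 Gt / ρ_w = 3.190×10^14 kg / 1027 kg m⁻³ = 3.106×10^11 m³.
Δh per year = 3.106×10^11 / 3.47×10^14 = 8.95×10^-4 m = 0.895 mm.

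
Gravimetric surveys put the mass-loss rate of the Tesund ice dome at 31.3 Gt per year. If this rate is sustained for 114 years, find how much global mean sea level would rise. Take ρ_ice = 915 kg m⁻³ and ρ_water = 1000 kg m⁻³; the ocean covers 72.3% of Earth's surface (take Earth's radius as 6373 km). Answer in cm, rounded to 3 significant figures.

≈ 0.967 cm

Total mass lost = 31.3 Gt/yr × 114 yr = 3568 Gt = 3.568×10^15 kg.
ρ_w = 1000 kg m⁻³, so water volume = 3.568×10^15 / 1000 = 3.568×10^12 m³.
Δh = 3.568×10^12 / 3.69×10^14 = 9.67×10^-3 m = 0.967 cm.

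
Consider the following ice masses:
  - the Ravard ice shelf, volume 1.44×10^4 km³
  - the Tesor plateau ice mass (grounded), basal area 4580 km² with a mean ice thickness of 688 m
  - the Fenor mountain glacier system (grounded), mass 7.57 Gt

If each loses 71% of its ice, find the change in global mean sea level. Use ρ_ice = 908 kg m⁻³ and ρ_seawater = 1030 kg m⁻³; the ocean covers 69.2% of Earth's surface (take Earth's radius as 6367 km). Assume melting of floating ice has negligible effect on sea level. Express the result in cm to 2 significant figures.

The Ravard ice shelf is floating and already displaces its own weight of water, so its melt adds essentially nothing to sea level.
Tesor: ice volume = 4580 km² × 688 m = 3151 km³; 0.71 × 3151 × (908/1030) = 1972 km³ of water.
Fenor: 0.71 × 7.57 Gt = 5.375×10^12 kg; dividing by ρ_w = 1030 kg m⁻³ gives 5.218×10^9 m³ of water.
Total added water ≈ 1.977×10^12 m³ over 3.53×10^14 m² → Δh = 5.61×10^-3 m = 0.56 cm.

≈ 0.56 cm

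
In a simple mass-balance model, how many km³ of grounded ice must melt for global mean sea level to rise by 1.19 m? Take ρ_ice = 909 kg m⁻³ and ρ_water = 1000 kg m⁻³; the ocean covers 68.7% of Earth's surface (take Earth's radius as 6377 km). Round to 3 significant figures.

Required water volume = Δh × A = 1.19 m × 3.51×10^14 m² = 4.178×10^14 m³ = 4.178×10^5 km³.
Ice volume = water volume × ρ_w/ρ_ice = 4.178×10^5 × 1000/909 = 4.60×10^5 km³.

≈ 4.60×10^5 km³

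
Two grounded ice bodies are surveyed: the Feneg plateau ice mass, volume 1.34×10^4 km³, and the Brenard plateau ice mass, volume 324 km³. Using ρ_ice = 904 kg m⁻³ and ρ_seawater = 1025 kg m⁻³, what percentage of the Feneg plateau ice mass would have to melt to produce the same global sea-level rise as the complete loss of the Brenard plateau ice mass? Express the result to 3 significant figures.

Equal sea-level rise means equal mass of meltwater, i.e. equal mass of ice lost.
Ice mass of Brenard: 2.929×10^14 kg; ice mass of Feneg: 1.211×10^16 kg.
Fraction required = 2.929×10^14 / 1.211×10^16 = 0.0242 → 2.42 %.

≈ 2.42 %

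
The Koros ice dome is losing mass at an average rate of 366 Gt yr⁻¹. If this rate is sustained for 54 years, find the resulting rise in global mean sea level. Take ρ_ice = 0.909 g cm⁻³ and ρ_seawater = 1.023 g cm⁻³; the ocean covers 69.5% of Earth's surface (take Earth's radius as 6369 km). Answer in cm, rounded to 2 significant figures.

Total mass lost = 366 Gt/yr × 54 yr = 1.976×10^4 Gt = 1.976×10^16 kg.
ρ_w = 1.023 g cm⁻³ = 1023 kg m⁻³, so water volume = 1.976×10^16 / 1023 = 1.932×10^13 m³.
Δh = 1.932×10^13 / 3.54×10^14 = 0.0545 m = 5.5 cm.

≈ 5.5 cm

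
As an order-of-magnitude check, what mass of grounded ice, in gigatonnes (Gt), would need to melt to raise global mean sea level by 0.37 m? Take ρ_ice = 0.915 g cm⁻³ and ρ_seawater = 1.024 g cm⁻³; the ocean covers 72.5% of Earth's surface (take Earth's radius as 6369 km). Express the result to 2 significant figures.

≈ 1.4×10^5 Gt

Required water volume = Δh × A = 0.37 m × 3.70×10^14 m² = 1.367×10^14 m³.
ρ_w = 1.024 g cm⁻³ = 1024 kg m⁻³, so the mass of water = 1.367×10^14 m³ × 1024 kg m⁻³ = 1.400×10^17 kg = 1.4×10^5 Gt (and the same mass of ice, by conservation).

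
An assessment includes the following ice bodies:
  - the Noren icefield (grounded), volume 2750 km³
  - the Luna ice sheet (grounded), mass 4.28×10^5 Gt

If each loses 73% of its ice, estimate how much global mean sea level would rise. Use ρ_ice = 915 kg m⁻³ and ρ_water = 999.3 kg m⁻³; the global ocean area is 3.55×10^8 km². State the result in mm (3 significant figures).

Noren: 0.73 × 2750 km³ × (915/999.3) = 1838 km³ of water.
Luna: 0.73 × 4.28×10^5 Gt = 3.124×10^17 kg; dividing by ρ_w = 999.3 kg m⁻³ gives 3.127×10^14 m³ of water.
Total added water ≈ 3.145×10^14 m³ over 3.55×10^14 m² → Δh = 0.886 m = 886 mm.

≈ 886 mm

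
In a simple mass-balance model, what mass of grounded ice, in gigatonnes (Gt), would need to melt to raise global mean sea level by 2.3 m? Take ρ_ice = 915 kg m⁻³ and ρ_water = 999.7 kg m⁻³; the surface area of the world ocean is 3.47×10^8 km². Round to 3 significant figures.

Required water volume = Δh × A = 2.3 m × 3.47×10^14 m² = 7.981×10^14 m³.
ρ_w = 999.7 kg m⁻³, so the mass of water = 7.981×10^14 m³ × 999.7 kg m⁻³ = 7.979×10^17 kg = 7.98×10^5 Gt (and the same mass of ice, by conservation).

≈ 7.98×10^5 Gt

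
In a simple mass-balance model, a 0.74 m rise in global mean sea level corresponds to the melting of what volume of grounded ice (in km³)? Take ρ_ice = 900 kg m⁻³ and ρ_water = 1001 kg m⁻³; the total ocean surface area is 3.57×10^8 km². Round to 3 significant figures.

≈ 2.94×10^5 km³

Required water volume = Δh × A = 0.74 m × 3.57×10^14 m² = 2.642×10^14 m³ = 2.642×10^5 km³.
Ice volume = water volume × ρ_w/ρ_ice = 2.642×10^5 × 1001/900 = 2.94×10^5 km³.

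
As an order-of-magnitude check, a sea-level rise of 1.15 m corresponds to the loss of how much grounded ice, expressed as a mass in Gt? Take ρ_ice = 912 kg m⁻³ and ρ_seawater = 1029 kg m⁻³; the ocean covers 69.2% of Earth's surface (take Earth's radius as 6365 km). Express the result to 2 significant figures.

Required water volume = Δh × A = 1.15 m × 3.52×10^14 m² = 4.051×10^14 m³.
ρ_w = 1029 kg m⁻³, so the mass of water = 4.051×10^14 m³ × 1029 kg m⁻³ = 4.169×10^17 kg = 4.2×10^5 Gt (and the same mass of ice, by conservation).

≈ 4.2×10^5 Gt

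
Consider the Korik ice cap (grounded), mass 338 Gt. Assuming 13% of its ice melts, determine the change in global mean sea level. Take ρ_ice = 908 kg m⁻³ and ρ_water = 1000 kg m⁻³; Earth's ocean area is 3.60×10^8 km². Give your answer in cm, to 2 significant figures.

≈ 0.012 cm

Korik: 0.13 × 338 Gt = 4.394×10^13 kg; dividing by ρ_w = 1000 kg m⁻³ gives 4.394×10^10 m³ of water.
Spread over 3.60×10^14 m² of ocean, Δh = 4.394×10^10 / 3.60×10^14 = 1.22×10^-4 m = 0.012 cm.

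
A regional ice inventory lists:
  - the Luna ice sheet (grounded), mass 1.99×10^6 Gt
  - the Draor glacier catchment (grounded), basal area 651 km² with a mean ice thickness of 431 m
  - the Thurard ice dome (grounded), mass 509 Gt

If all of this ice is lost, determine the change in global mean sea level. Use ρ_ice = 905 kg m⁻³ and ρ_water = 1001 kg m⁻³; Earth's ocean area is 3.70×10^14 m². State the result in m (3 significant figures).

≈ 5.38 m

Luna: 1.99×10^6 Gt = 1.990×10^18 kg; dividing by ρ_w = 1001 kg m⁻³ gives 1.988×10^15 m³ of water.
Draor: ice volume = 651 km² × 431 m = 280.6 km³; 280.6 × (905/1001) = 253.7 km³ of water.
Thurard: 509 Gt = 5.090×10^14 kg; dividing by ρ_w = 1001 kg m⁻³ gives 5.085×10^11 m³ of water.
Total added water ≈ 1.989×10^15 m³ over 3.70×10^14 m² → Δh = 5.38 m.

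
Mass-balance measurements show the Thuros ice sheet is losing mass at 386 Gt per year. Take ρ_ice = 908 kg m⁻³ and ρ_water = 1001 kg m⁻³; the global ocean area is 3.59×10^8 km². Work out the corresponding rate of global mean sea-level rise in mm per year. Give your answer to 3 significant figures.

ρ_w = 1001 kg m⁻³. Annual water volume added = 386 Gt / ρ_w = 3.860×10^14 kg / 1001 kg m⁻³ = 3.856×10^11 m³.
Δh per year = 3.856×10^11 / 3.59×10^14 = 1.07×10^-3 m = 1.07 mm.

≈ 1.07 mm/yr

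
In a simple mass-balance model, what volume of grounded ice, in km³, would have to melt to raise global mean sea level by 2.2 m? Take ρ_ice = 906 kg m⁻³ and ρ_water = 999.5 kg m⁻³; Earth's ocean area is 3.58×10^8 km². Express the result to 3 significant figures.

Required water volume = Δh × A = 2.2 m × 3.58×10^14 m² = 7.876×10^14 m³ = 7.876×10^5 km³.
Ice volume = water volume × ρ_w/ρ_ice = 7.876×10^5 × 999.5/906 = 8.69×10^5 km³.

≈ 8.69×10^5 km³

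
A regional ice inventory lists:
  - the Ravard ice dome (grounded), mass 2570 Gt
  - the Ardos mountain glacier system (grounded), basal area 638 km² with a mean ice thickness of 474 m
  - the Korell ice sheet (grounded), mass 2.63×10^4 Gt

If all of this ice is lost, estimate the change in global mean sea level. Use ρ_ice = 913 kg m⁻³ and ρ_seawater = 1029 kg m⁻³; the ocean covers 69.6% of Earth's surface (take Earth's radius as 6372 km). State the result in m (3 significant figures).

≈ 0.0798 m

Ravard: 2570 Gt = 2.570×10^15 kg; dividing by ρ_w = 1029 kg m⁻³ gives 2.498×10^12 m³ of water.
Ardos: ice volume = 638 km² × 474 m = 302.4 km³; 302.4 × (913/1029) = 268.3 km³ of water.
Korell: 2.63×10^4 Gt = 2.630×10^16 kg; dividing by ρ_w = 1029 kg m⁻³ gives 2.556×10^13 m³ of water.
Total added water ≈ 2.832×10^13 m³ over 3.55×10^14 m² → Δh = 0.0798 m.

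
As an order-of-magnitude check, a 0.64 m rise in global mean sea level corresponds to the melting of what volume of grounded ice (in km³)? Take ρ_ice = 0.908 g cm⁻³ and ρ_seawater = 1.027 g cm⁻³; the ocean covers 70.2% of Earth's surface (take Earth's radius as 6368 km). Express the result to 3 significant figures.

≈ 2.59×10^5 km³

Required water volume = Δh × A = 0.64 m × 3.58×10^14 m² = 2.289×10^14 m³ = 2.289×10^5 km³.
Ice volume = water volume × ρ_w/ρ_ice = 2.289×10^5 × 1027/908 = 2.59×10^5 km³.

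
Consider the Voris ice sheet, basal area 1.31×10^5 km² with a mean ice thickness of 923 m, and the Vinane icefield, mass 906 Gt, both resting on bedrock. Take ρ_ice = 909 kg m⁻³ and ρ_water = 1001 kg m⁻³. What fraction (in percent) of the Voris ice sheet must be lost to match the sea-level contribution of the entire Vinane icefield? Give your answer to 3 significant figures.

≈ 0.824 %

Equal sea-level rise means equal mass of meltwater, i.e. equal mass of ice lost.
Ice mass of Vinane: 9.060×10^14 kg; ice mass of Voris: 1.099×10^17 kg.
Fraction required = 9.060×10^14 / 1.099×10^17 = 8.24×10^-3 → 0.824 %.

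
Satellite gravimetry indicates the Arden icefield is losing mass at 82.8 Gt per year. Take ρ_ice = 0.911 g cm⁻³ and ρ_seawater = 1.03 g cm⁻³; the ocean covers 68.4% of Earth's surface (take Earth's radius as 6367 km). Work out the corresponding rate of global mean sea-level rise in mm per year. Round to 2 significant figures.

ρ_w = 1.03 g cm⁻³ = 1030 kg m⁻³. Annual water volume added = 82.8 Gt / ρ_w = 8.280×10^13 kg / 1030 kg m⁻³ = 8.039×10^10 m³.
Δh per year = 8.039×10^10 / 3.48×10^14 = 2.31×10^-4 m = 0.23 mm.

≈ 0.23 mm/yr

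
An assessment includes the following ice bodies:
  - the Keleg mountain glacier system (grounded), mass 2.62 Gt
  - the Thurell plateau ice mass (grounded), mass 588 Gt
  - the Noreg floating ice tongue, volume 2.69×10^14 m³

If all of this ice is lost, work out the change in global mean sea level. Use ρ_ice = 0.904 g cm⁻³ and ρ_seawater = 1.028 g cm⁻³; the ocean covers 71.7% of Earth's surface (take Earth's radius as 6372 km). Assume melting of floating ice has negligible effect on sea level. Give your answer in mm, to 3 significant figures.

≈ 1.57 mm

Keleg: 2.62 Gt = 2.620×10^12 kg; dividing by ρ_w = 1.028 g cm⁻³ = 1028 kg m⁻³ gives 2.549×10^9 m³ of water.
Thurell: 588 Gt = 5.880×10^14 kg; dividing by ρ_w = 1028 kg m⁻³ gives 5.720×10^11 m³ of water.
The Noreg floating ice tongue is floating and already displaces its own weight of water, so its melt adds essentially nothing to sea level.
Total added water ≈ 5.745×10^11 m³ over 3.66×10^14 m² → Δh = 1.57×10^-3 m = 1.57 mm.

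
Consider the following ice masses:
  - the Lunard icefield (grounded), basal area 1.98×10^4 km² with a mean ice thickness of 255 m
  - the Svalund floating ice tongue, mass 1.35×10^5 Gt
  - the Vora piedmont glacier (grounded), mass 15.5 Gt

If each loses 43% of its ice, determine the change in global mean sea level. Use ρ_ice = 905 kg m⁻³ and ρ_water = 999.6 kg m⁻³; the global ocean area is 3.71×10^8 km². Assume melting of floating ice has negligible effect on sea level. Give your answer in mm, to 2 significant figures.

Lunard: ice volume = 1.98×10^4 km² × 255 m = 5049 km³; 0.43 × 5049 × (905/999.6) = 1966 km³ of water.
The Svalund floating ice tongue is floating and already displaces its own weight of water, so its melt adds essentially nothing to sea level.
Vora: 0.43 × 15.5 Gt = 6.665×10^12 kg; dividing by ρ_w = 999.6 kg m⁻³ gives 6.668×10^9 m³ of water.
Total added water ≈ 1.972×10^12 m³ over 3.71×10^14 m² → Δh = 5.32×10^-3 m = 5.3 mm.

≈ 5.3 mm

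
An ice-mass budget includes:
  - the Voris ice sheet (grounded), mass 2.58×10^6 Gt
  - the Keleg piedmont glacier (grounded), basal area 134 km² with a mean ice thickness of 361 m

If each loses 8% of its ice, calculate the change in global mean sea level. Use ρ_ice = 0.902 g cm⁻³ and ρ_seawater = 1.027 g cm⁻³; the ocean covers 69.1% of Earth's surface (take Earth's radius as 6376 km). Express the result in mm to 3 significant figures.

Voris: 0.08 × 2.58×10^6 Gt = 2.064×10^17 kg; dividing by ρ_w = 1.027 g cm⁻³ = 1027 kg m⁻³ gives 2.010×10^14 m³ of water.
Keleg: ice volume = 134 km² × 361 m = 48.37 km³; 0.08 × 48.37 × (902/1027) = 3.399 km³ of water.
Total added water ≈ 2.010×10^14 m³ over 3.53×10^14 m² → Δh = 0.569 m = 569 mm.

≈ 569 mm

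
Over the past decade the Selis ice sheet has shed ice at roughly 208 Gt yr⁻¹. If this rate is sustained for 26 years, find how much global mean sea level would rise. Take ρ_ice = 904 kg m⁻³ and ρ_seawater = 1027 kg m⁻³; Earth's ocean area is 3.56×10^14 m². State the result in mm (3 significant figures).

≈ 14.8 mm

Total mass lost = 208 Gt/yr × 26 yr = 5408 Gt = 5.408×10^15 kg.
ρ_w = 1027 kg m⁻³, so water volume = 5.408×10^15 / 1027 = 5.266×10^12 m³.
Δh = 5.266×10^12 / 3.56×10^14 = 0.0148 m = 14.8 mm.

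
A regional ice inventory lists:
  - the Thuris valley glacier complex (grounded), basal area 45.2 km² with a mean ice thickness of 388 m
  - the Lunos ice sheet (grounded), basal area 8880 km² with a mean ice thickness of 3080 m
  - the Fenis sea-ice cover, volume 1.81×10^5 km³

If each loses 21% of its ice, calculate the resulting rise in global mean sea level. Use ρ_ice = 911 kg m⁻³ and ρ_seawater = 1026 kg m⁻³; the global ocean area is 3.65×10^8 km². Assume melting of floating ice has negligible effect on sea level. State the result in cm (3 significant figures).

Thuris: ice volume = 45.2 km² × 388 m = 17.54 km³; 0.21 × 17.54 × (911/1026) = 3.270 km³ of water.
Lunos: ice volume = 8880 km² × 3080 m = 2.735×10^4 km³; 0.21 × 2.735×10^4 × (911/1026) = 5100 km³ of water.
The Fenis sea-ice cover is floating and already displaces its own weight of water, so its melt adds essentially nothing to sea level.
Total added water ≈ 5.103×10^12 m³ over 3.65×10^14 m² → Δh = 0.0140 m = 1.40 cm.

≈ 1.40 cm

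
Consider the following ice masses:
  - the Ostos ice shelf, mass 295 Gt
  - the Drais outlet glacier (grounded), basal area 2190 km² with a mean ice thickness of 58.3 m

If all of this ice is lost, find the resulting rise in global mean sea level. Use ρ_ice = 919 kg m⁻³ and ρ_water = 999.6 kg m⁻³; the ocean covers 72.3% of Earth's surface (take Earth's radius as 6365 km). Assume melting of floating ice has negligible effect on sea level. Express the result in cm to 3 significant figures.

The Ostos ice shelf is floating and already displaces its own weight of water, so its melt adds essentially nothing to sea level.
Drais: ice volume = 2190 km² × 58.3 m = 127.7 km³; 127.7 × (919/999.6) = 117.4 km³ of water.
Total added water ≈ 1.174×10^11 m³ over 3.68×10^14 m² → Δh = 3.19×10^-4 m = 0.0319 cm.

≈ 0.0319 cm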